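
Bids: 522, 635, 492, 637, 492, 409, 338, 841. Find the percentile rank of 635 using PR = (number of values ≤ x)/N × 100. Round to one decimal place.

75.0

N = 8.
Strictly below 635: 5. Equal to 635: 1.
PR = 6/8 × 100 = 75.0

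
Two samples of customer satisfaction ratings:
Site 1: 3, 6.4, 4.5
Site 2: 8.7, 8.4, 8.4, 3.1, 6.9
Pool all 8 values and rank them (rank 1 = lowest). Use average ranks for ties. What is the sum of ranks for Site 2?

Sorted (ascending): 3, 3.1, 4.5, 6.4, 6.9, 8.4, 8.4, 8.7
The 2 values of 8.4 occupy positions 6–7 → average rank (6+7)/2 = 6.5.
Site 2 values → pooled ranks: 8.7→8, 8.4→6.5, 8.4→6.5, 3.1→2, 6.9→5
Rank sum = 8 + 6.5 + 6.5 + 2 + 5 = 28

28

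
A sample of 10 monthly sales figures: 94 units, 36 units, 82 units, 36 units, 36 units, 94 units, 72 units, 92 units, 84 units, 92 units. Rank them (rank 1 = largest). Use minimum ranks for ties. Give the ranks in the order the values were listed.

Sorted (descending): 94, 94, 92, 92, 84, 82, 72, 36, 36, 36
The 2 values of 94 occupy positions 1–2 → each gets rank 1.
The 2 values of 92 occupy positions 3–4 → each gets rank 3.
The 3 values of 36 occupy positions 8–10 → each gets rank 8.

1, 8, 6, 8, 8, 1, 7, 3, 5, 3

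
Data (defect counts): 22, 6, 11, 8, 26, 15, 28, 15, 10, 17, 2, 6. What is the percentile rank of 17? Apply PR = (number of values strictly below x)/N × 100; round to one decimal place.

N = 12.
Strictly below 17: 8. Equal to 17: 1.
PR = 8/12 × 100 = 66.7

66.7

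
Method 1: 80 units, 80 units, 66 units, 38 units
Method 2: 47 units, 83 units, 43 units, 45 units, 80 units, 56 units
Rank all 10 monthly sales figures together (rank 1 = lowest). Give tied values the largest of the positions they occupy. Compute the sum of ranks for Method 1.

25

Sorted (ascending): 38, 43, 45, 47, 56, 66, 80, 80, 80, 83
The 3 values of 80 occupy positions 7–9 → each gets rank 9.
Method 1 values → pooled ranks: 80→9, 80→9, 66→6, 38→1
Rank sum = 9 + 9 + 6 + 1 = 25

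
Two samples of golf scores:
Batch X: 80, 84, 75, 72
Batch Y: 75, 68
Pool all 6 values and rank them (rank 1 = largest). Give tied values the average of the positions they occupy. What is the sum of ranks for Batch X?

11.5

Sorted (descending): 84, 80, 75, 75, 72, 68
The 2 values of 75 occupy positions 3–4 → average rank (3+4)/2 = 3.5.
Batch X values → pooled ranks: 80→2, 84→1, 75→3.5, 72→5
Rank sum = 2 + 1 + 3.5 + 5 = 11.5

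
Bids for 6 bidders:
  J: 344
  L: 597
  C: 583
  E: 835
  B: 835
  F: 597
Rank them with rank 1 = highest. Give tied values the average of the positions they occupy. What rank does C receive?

Sorted (descending): 835, 835, 597, 597, 583, 344
The 2 values of 835 occupy positions 1–2 → average rank (1+2)/2 = 1.5.
The 2 values of 597 occupy positions 3–4 → average rank (3+4)/2 = 3.5.
C has value 583 → rank 5.

5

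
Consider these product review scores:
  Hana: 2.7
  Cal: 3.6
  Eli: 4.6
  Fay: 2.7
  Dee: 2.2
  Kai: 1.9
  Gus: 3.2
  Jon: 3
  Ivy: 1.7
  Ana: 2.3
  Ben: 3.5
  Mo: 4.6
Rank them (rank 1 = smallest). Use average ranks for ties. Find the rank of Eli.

Sorted (ascending): 1.7, 1.9, 2.2, 2.3, 2.7, 2.7, 3, 3.2, 3.5, 3.6, 4.6, 4.6
The 2 values of 2.7 occupy positions 5–6 → average rank (5+6)/2 = 5.5.
The 2 values of 4.6 occupy positions 11–12 → average rank (11+12)/2 = 11.5.
Eli has value 4.6 → rank 11.5.

11.5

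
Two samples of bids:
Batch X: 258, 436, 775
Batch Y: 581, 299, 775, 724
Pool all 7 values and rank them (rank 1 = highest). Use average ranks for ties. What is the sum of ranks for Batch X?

13.5

Sorted (descending): 775, 775, 724, 581, 436, 299, 258
The 2 values of 775 occupy positions 1–2 → average rank (1+2)/2 = 1.5.
Batch X values → pooled ranks: 258→7, 436→5, 775→1.5
Rank sum = 7 + 5 + 1.5 = 13.5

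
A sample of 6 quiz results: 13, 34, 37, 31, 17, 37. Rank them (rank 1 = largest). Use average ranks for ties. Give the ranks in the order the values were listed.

Sorted (descending): 37, 37, 34, 31, 17, 13
The 2 values of 37 occupy positions 1–2 → average rank (1+2)/2 = 1.5.

6, 3, 1.5, 4, 5, 1.5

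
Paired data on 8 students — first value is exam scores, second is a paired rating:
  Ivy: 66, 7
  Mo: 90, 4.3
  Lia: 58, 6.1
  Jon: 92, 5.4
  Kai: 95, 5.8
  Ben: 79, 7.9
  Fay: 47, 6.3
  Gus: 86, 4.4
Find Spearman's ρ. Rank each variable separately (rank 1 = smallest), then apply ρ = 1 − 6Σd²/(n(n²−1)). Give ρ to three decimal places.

-0.571

Ranks of variable 1: 3, 6, 2, 7, 8, 4, 1, 5
Ranks of variable 2: 7, 1, 5, 3, 4, 8, 6, 2
d = r₁ − r₂: -4, 5, -3, 4, 4, -4, -5, 3
d²: 16, 25, 9, 16, 16, 16, 25, 9; Σd² = 132
ρ = 1 − 6·132/(8·63) = 1 − 792/504 = -0.571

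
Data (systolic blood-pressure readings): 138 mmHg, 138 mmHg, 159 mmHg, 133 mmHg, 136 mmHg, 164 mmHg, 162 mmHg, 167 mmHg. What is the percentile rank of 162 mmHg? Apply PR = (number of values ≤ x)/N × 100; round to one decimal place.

75.0

N = 8.
Strictly below 162: 5. Equal to 162: 1.
PR = 6/8 × 100 = 75.0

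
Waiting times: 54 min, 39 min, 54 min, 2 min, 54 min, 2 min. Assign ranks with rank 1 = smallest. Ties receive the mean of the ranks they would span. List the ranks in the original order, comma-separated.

Sorted (ascending): 2, 2, 39, 54, 54, 54
The 2 values of 2 occupy positions 1–2 → average rank (1+2)/2 = 1.5.
The 3 values of 54 occupy positions 4–6 → average rank 5.

5, 3, 5, 1.5, 5, 1.5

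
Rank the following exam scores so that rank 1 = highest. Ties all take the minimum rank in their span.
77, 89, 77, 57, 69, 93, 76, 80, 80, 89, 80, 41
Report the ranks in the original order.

7, 2, 7, 11, 10, 1, 9, 4, 4, 2, 4, 12

Sorted (descending): 93, 89, 89, 80, 80, 80, 77, 77, 76, 69, 57, 41
The 2 values of 89 occupy positions 2–3 → each gets rank 2.
The 3 values of 80 occupy positions 4–6 → each gets rank 4.
The 2 values of 77 occupy positions 7–8 → each gets rank 7.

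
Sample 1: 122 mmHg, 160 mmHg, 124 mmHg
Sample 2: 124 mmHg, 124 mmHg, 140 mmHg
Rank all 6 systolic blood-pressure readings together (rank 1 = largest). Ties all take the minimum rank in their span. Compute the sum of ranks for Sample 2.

8

Sorted (descending): 160, 140, 124, 124, 124, 122
The 3 values of 124 occupy positions 3–5 → each gets rank 3.
Sample 2 values → pooled ranks: 124→3, 124→3, 140→2
Rank sum = 3 + 3 + 2 = 8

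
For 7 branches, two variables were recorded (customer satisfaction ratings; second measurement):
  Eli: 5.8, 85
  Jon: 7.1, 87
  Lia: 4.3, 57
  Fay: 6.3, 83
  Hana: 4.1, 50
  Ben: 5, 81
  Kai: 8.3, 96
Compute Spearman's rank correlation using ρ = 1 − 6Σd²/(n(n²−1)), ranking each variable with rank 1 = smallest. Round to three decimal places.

Ranks of variable 1: 4, 6, 2, 5, 1, 3, 7
Ranks of variable 2: 5, 6, 2, 4, 1, 3, 7
d = r₁ − r₂: -1, 0, 0, 1, 0, 0, 0
d²: 1, 0, 0, 1, 0, 0, 0; Σd² = 2
ρ = 1 − 6·2/(7·48) = 1 − 12/336 = 0.964

0.964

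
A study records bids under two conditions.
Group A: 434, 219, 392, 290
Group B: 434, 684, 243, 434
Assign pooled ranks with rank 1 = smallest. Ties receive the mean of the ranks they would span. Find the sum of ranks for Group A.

14

Sorted (ascending): 219, 243, 290, 392, 434, 434, 434, 684
The 3 values of 434 occupy positions 5–7 → average rank 6.
Group A values → pooled ranks: 434→6, 219→1, 392→4, 290→3
Rank sum = 6 + 1 + 4 + 3 = 14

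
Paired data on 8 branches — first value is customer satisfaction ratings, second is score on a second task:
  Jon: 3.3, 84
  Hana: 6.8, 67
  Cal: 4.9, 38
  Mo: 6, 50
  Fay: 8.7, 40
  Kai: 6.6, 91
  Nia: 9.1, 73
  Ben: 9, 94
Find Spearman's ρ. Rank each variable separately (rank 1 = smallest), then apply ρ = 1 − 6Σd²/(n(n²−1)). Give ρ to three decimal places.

0.262

Ranks of variable 1: 1, 5, 2, 3, 6, 4, 8, 7
Ranks of variable 2: 6, 4, 1, 3, 2, 7, 5, 8
d = r₁ − r₂: -5, 1, 1, 0, 4, -3, 3, -1
d²: 25, 1, 1, 0, 16, 9, 9, 1; Σd² = 62
ρ = 1 − 6·62/(8·63) = 1 − 372/504 = 0.262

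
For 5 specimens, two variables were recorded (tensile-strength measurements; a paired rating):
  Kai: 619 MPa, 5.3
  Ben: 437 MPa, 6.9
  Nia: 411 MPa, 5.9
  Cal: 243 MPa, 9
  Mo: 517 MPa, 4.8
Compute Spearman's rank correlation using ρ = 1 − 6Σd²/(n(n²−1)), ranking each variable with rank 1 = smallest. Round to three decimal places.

-0.800

Ranks of variable 1: 5, 3, 2, 1, 4
Ranks of variable 2: 2, 4, 3, 5, 1
d = r₁ − r₂: 3, -1, -1, -4, 3
d²: 9, 1, 1, 16, 9; Σd² = 36
ρ = 1 − 6·36/(5·24) = 1 − 216/120 = -0.800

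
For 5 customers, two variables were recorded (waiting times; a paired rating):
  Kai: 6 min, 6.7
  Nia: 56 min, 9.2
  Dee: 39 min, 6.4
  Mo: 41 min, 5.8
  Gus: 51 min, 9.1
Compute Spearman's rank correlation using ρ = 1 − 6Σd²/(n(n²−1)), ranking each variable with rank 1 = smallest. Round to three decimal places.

0.600

Ranks of variable 1: 1, 5, 2, 3, 4
Ranks of variable 2: 3, 5, 2, 1, 4
d = r₁ − r₂: -2, 0, 0, 2, 0
d²: 4, 0, 0, 4, 0; Σd² = 8
ρ = 1 − 6·8/(5·24) = 1 − 48/120 = 0.600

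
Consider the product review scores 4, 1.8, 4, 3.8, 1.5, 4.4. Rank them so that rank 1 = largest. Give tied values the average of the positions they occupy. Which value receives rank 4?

Sorted (descending): 4.4, 4, 4, 3.8, 1.8, 1.5
The 2 values of 4 occupy positions 2–3 → average rank (2+3)/2 = 2.5.
Rank 4 → value 3.8.

3.8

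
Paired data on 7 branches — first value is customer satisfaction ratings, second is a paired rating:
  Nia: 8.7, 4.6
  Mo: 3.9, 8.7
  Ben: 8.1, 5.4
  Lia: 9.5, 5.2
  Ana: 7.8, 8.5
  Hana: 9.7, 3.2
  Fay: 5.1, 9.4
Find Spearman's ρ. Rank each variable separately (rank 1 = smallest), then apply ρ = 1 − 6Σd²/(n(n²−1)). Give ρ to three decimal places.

-0.929

Ranks of variable 1: 5, 1, 4, 6, 3, 7, 2
Ranks of variable 2: 2, 6, 4, 3, 5, 1, 7
d = r₁ − r₂: 3, -5, 0, 3, -2, 6, -5
d²: 9, 25, 0, 9, 4, 36, 25; Σd² = 108
ρ = 1 − 6·108/(7·48) = 1 − 648/336 = -0.929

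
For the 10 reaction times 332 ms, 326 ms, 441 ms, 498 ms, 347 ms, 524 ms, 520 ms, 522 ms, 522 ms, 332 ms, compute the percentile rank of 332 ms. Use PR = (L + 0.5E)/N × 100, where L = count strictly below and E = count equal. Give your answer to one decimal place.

N = 10.
Strictly below 332: 1. Equal to 332: 2.
PR = (1 + 0.5·2)/10 × 100 = 20.0

20.0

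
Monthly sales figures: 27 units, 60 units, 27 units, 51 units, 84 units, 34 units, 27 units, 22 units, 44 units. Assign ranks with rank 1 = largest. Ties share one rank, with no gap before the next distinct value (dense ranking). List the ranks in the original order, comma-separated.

Sorted (descending): 84, 60, 51, 44, 34, 27, 27, 27, 22
The 3 values of 27 share dense rank 6.
Remaining distinct values take the next consecutive integers.

6, 2, 6, 3, 1, 5, 6, 7, 4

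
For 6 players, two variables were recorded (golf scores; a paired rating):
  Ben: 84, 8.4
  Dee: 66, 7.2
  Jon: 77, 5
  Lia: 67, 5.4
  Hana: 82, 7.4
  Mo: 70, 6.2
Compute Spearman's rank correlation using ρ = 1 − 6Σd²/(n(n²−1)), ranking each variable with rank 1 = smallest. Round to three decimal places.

Ranks of variable 1: 6, 1, 4, 2, 5, 3
Ranks of variable 2: 6, 4, 1, 2, 5, 3
d = r₁ − r₂: 0, -3, 3, 0, 0, 0
d²: 0, 9, 9, 0, 0, 0; Σd² = 18
ρ = 1 − 6·18/(6·35) = 1 − 108/210 = 0.486

0.486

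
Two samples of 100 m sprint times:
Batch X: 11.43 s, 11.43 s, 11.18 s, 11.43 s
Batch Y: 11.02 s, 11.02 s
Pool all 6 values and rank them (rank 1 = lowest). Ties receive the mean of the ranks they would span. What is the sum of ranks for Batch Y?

3

Sorted (ascending): 11.02, 11.02, 11.18, 11.43, 11.43, 11.43
The 2 values of 11.02 occupy positions 1–2 → average rank (1+2)/2 = 1.5.
The 3 values of 11.43 occupy positions 4–6 → average rank 5.
Batch Y values → pooled ranks: 11.02→1.5, 11.02→1.5
Rank sum = 1.5 + 1.5 = 3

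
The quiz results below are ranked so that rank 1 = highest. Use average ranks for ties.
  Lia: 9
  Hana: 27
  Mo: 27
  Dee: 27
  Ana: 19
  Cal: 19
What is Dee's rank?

2

Sorted (descending): 27, 27, 27, 19, 19, 9
The 3 values of 27 occupy positions 1–3 → average rank 2.
The 2 values of 19 occupy positions 4–5 → average rank (4+5)/2 = 4.5.
Dee has value 27 → rank 2.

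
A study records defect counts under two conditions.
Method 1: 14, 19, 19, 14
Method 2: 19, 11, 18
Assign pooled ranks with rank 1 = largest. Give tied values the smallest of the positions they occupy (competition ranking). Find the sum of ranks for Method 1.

Sorted (descending): 19, 19, 19, 18, 14, 14, 11
The 3 values of 19 occupy positions 1–3 → each gets rank 1.
The 2 values of 14 occupy positions 5–6 → each gets rank 5.
Method 1 values → pooled ranks: 14→5, 19→1, 19→1, 14→5
Rank sum = 5 + 1 + 1 + 5 = 12

12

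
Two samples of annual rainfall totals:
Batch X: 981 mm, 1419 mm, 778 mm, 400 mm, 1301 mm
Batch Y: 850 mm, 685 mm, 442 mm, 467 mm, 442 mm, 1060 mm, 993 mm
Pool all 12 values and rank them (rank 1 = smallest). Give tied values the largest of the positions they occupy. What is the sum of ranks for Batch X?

Sorted (ascending): 400, 442, 442, 467, 685, 778, 850, 981, 993, 1060, 1301, 1419
The 2 values of 442 occupy positions 2–3 → each gets rank 3.
Batch X values → pooled ranks: 981→8, 1419→12, 778→6, 400→1, 1301→11
Rank sum = 8 + 12 + 6 + 1 + 11 = 38

38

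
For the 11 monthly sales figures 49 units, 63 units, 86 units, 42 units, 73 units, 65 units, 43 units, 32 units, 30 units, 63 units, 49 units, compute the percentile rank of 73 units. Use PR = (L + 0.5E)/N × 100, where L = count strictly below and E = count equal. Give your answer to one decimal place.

86.4

N = 11.
Strictly below 73: 9. Equal to 73: 1.
PR = (9 + 0.5·1)/11 × 100 = 86.4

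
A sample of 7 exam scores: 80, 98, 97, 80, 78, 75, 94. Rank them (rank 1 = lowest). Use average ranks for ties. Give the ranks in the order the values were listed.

Sorted (ascending): 75, 78, 80, 80, 94, 97, 98
The 2 values of 80 occupy positions 3–4 → average rank (3+4)/2 = 3.5.

3.5, 7, 6, 3.5, 2, 1, 5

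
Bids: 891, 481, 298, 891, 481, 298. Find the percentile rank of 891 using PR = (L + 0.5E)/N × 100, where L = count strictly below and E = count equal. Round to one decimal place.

N = 6.
Strictly below 891: 4. Equal to 891: 2.
PR = (4 + 0.5·2)/6 × 100 = 83.3

83.3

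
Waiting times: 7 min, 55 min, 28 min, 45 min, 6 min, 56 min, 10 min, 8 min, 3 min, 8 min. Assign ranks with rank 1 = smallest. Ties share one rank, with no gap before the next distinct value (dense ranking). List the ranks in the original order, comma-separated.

Sorted (ascending): 3, 6, 7, 8, 8, 10, 28, 45, 55, 56
The 2 values of 8 share dense rank 4.
Remaining distinct values take the next consecutive integers.

3, 8, 6, 7, 2, 9, 5, 4, 1, 4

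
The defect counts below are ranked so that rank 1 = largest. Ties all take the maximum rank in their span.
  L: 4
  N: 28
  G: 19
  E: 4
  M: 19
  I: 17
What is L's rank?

6

Sorted (descending): 28, 19, 19, 17, 4, 4
The 2 values of 19 occupy positions 2–3 → each gets rank 3.
The 2 values of 4 occupy positions 5–6 → each gets rank 6.
L has value 4 → rank 6.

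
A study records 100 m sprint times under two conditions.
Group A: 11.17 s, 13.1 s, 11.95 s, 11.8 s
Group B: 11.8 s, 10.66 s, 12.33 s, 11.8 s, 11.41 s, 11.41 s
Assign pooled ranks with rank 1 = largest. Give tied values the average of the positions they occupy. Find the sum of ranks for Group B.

37

Sorted (descending): 13.1, 12.33, 11.95, 11.8, 11.8, 11.8, 11.41, 11.41, 11.17, 10.66
The 3 values of 11.8 occupy positions 4–6 → average rank 5.
The 2 values of 11.41 occupy positions 7–8 → average rank (7+8)/2 = 7.5.
Group B values → pooled ranks: 11.8→5, 10.66→10, 12.33→2, 11.8→5, 11.41→7.5, 11.41→7.5
Rank sum = 5 + 10 + 2 + 5 + 7.5 + 7.5 = 37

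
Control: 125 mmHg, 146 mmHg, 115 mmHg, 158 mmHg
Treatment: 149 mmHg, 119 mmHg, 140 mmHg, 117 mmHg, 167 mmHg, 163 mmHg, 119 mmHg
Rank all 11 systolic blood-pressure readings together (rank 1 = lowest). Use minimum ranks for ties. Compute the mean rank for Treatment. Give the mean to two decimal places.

Sorted (ascending): 115, 117, 119, 119, 125, 140, 146, 149, 158, 163, 167
The 2 values of 119 occupy positions 3–4 → each gets rank 3.
Treatment values → pooled ranks: 149→8, 119→3, 140→6, 117→2, 167→11, 163→10, 119→3
Mean rank = (8 + 3 + 6 + 2 + 11 + 10 + 3) / 7 = 6.14

6.14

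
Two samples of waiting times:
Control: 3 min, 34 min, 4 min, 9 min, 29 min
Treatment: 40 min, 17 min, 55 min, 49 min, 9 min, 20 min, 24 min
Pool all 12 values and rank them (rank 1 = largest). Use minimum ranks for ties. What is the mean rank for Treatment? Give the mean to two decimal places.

Sorted (descending): 55, 49, 40, 34, 29, 24, 20, 17, 9, 9, 4, 3
The 2 values of 9 occupy positions 9–10 → each gets rank 9.
Treatment values → pooled ranks: 40→3, 17→8, 55→1, 49→2, 9→9, 20→7, 24→6
Mean rank = (3 + 8 + 1 + 2 + 9 + 7 + 6) / 7 = 5.14

5.14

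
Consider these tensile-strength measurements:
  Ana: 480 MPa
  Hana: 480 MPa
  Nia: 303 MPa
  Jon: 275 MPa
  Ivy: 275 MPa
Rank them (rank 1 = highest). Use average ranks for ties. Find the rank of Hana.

Sorted (descending): 480, 480, 303, 275, 275
The 2 values of 480 occupy positions 1–2 → average rank (1+2)/2 = 1.5.
The 2 values of 275 occupy positions 4–5 → average rank (4+5)/2 = 4.5.
Hana has value 480 MPa → rank 1.5.

1.5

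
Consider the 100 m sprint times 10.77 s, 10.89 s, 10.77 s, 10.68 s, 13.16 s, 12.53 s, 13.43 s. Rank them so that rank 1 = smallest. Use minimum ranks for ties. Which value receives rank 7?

Sorted (ascending): 10.68, 10.77, 10.77, 10.89, 12.53, 13.16, 13.43
The 2 values of 10.77 occupy positions 2–3 → each gets rank 2.
Rank 7 → value 13.43.

13.43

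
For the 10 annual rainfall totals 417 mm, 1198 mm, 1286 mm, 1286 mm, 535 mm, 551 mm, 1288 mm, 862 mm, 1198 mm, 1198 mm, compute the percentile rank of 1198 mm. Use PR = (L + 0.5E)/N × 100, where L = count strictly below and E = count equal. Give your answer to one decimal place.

N = 10.
Strictly below 1198: 4. Equal to 1198: 3.
PR = (4 + 0.5·3)/10 × 100 = 55.0

55.0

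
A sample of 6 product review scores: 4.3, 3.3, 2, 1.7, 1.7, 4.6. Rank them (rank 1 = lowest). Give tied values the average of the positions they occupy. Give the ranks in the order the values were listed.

5, 4, 3, 1.5, 1.5, 6

Sorted (ascending): 1.7, 1.7, 2, 3.3, 4.3, 4.6
The 2 values of 1.7 occupy positions 1–2 → average rank (1+2)/2 = 1.5.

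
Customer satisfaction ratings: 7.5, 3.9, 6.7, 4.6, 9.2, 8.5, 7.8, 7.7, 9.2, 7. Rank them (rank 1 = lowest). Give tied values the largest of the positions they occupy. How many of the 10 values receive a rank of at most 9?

8

Sorted (ascending): 3.9, 4.6, 6.7, 7, 7.5, 7.7, 7.8, 8.5, 9.2, 9.2
The 2 values of 9.2 occupy positions 9–10 → each gets rank 10.
Ranks ≤ 9: {1, 2, 3, 4, 5, 6, 7, 8} → 8 values.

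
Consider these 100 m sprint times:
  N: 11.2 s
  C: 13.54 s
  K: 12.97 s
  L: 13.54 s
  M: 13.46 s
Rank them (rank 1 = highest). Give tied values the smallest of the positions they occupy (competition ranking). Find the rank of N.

5

Sorted (descending): 13.54, 13.54, 13.46, 12.97, 11.2
The 2 values of 13.54 occupy positions 1–2 → each gets rank 1.
N has value 11.2 s → rank 5.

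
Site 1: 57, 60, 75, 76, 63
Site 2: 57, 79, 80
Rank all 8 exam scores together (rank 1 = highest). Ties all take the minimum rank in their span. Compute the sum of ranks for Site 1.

Sorted (descending): 80, 79, 76, 75, 63, 60, 57, 57
The 2 values of 57 occupy positions 7–8 → each gets rank 7.
Site 1 values → pooled ranks: 57→7, 60→6, 75→4, 76→3, 63→5
Rank sum = 7 + 6 + 4 + 3 + 5 = 25

25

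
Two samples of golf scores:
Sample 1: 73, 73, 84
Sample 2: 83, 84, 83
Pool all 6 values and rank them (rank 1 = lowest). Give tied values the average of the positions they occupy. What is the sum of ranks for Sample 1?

Sorted (ascending): 73, 73, 83, 83, 84, 84
The 2 values of 73 occupy positions 1–2 → average rank (1+2)/2 = 1.5.
The 2 values of 83 occupy positions 3–4 → average rank (3+4)/2 = 3.5.
The 2 values of 84 occupy positions 5–6 → average rank (5+6)/2 = 5.5.
Sample 1 values → pooled ranks: 73→1.5, 73→1.5, 84→5.5
Rank sum = 1.5 + 1.5 + 5.5 = 8.5

8.5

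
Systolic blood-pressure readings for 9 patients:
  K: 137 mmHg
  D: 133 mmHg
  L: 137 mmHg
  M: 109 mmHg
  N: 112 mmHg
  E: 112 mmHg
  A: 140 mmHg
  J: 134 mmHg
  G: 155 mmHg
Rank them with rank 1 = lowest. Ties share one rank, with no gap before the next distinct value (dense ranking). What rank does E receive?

2

Sorted (ascending): 109, 112, 112, 133, 134, 137, 137, 140, 155
The 2 values of 112 share dense rank 2.
The 2 values of 137 share dense rank 5.
Remaining distinct values take the next consecutive integers.
E has value 112 mmHg → rank 2.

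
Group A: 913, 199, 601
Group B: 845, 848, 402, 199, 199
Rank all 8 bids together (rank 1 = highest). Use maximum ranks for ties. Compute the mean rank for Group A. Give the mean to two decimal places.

4.33

Sorted (descending): 913, 848, 845, 601, 402, 199, 199, 199
The 3 values of 199 occupy positions 6–8 → each gets rank 8.
Group A values → pooled ranks: 913→1, 199→8, 601→4
Mean rank = (1 + 8 + 4) / 3 = 4.33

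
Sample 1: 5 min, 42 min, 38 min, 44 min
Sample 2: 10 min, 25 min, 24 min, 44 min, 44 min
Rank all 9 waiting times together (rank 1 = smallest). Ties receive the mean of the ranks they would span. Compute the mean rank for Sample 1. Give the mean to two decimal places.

5.00

Sorted (ascending): 5, 10, 24, 25, 38, 42, 44, 44, 44
The 3 values of 44 occupy positions 7–9 → average rank 8.
Sample 1 values → pooled ranks: 5→1, 42→6, 38→5, 44→8
Mean rank = (1 + 6 + 5 + 8) / 4 = 5.00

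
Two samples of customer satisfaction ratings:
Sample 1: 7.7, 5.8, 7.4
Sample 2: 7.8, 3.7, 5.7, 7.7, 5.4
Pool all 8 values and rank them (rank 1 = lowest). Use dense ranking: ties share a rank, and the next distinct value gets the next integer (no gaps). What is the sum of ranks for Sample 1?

15

Sorted (ascending): 3.7, 5.4, 5.7, 5.8, 7.4, 7.7, 7.7, 7.8
The 2 values of 7.7 share dense rank 6.
Remaining distinct values take the next consecutive integers.
Sample 1 values → pooled ranks: 7.7→6, 5.8→4, 7.4→5
Rank sum = 6 + 4 + 5 = 15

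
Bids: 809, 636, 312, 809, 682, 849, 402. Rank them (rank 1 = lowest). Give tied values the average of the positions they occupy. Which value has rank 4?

682

Sorted (ascending): 312, 402, 636, 682, 809, 809, 849
The 2 values of 809 occupy positions 5–6 → average rank (5+6)/2 = 5.5.
Rank 4 → value 682.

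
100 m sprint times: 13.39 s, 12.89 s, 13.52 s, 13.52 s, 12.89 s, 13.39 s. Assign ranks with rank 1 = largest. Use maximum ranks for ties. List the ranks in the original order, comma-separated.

Sorted (descending): 13.52, 13.52, 13.39, 13.39, 12.89, 12.89
The 2 values of 13.52 occupy positions 1–2 → each gets rank 2.
The 2 values of 13.39 occupy positions 3–4 → each gets rank 4.
The 2 values of 12.89 occupy positions 5–6 → each gets rank 6.

4, 6, 2, 2, 6, 4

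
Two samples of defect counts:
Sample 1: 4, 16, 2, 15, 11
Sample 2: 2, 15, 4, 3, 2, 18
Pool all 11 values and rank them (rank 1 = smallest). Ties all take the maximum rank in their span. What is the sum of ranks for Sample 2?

36

Sorted (ascending): 2, 2, 2, 3, 4, 4, 11, 15, 15, 16, 18
The 3 values of 2 occupy positions 1–3 → each gets rank 3.
The 2 values of 4 occupy positions 5–6 → each gets rank 6.
The 2 values of 15 occupy positions 8–9 → each gets rank 9.
Sample 2 values → pooled ranks: 2→3, 15→9, 4→6, 3→4, 2→3, 18→11
Rank sum = 3 + 9 + 6 + 4 + 3 + 11 = 36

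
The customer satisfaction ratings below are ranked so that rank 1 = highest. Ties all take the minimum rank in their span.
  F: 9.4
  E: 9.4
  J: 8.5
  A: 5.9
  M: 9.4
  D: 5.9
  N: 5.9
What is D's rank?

5

Sorted (descending): 9.4, 9.4, 9.4, 8.5, 5.9, 5.9, 5.9
The 3 values of 9.4 occupy positions 1–3 → each gets rank 1.
The 3 values of 5.9 occupy positions 5–7 → each gets rank 5.
D has value 5.9 → rank 5.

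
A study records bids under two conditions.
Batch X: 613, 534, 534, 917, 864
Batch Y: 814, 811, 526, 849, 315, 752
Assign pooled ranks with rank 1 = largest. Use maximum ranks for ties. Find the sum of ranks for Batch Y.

Sorted (descending): 917, 864, 849, 814, 811, 752, 613, 534, 534, 526, 315
The 2 values of 534 occupy positions 8–9 → each gets rank 9.
Batch Y values → pooled ranks: 814→4, 811→5, 526→10, 849→3, 315→11, 752→6
Rank sum = 4 + 5 + 10 + 3 + 11 + 6 = 39

39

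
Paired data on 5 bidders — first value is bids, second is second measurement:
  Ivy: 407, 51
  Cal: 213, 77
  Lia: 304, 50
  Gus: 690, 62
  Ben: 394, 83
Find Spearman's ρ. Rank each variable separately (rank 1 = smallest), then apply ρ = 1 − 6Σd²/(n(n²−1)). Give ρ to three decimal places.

Ranks of variable 1: 4, 1, 2, 5, 3
Ranks of variable 2: 2, 4, 1, 3, 5
d = r₁ − r₂: 2, -3, 1, 2, -2
d²: 4, 9, 1, 4, 4; Σd² = 22
ρ = 1 − 6·22/(5·24) = 1 − 132/120 = -0.100

-0.100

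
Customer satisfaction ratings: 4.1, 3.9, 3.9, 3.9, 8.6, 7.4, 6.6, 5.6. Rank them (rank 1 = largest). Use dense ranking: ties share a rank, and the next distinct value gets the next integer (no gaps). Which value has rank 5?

Sorted (descending): 8.6, 7.4, 6.6, 5.6, 4.1, 3.9, 3.9, 3.9
The 3 values of 3.9 share dense rank 6.
Remaining distinct values take the next consecutive integers.
Rank 5 → value 4.1.

4.1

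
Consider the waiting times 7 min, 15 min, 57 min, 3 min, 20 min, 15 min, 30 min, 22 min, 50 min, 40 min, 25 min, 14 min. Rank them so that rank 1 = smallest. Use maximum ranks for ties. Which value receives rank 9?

30

Sorted (ascending): 3, 7, 14, 15, 15, 20, 22, 25, 30, 40, 50, 57
The 2 values of 15 occupy positions 4–5 → each gets rank 5.
Rank 9 → value 30.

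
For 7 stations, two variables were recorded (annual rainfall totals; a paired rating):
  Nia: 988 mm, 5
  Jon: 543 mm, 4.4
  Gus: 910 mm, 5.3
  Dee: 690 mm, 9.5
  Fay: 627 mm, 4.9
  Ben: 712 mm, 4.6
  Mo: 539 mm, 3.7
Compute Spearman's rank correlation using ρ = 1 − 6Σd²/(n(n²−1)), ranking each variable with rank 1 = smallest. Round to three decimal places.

0.679

Ranks of variable 1: 7, 2, 6, 4, 3, 5, 1
Ranks of variable 2: 5, 2, 6, 7, 4, 3, 1
d = r₁ − r₂: 2, 0, 0, -3, -1, 2, 0
d²: 4, 0, 0, 9, 1, 4, 0; Σd² = 18
ρ = 1 − 6·18/(7·48) = 1 − 108/336 = 0.679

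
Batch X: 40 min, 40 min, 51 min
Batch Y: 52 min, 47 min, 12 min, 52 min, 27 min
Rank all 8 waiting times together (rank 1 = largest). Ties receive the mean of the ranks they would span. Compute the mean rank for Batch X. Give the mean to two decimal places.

4.67

Sorted (descending): 52, 52, 51, 47, 40, 40, 27, 12
The 2 values of 52 occupy positions 1–2 → average rank (1+2)/2 = 1.5.
The 2 values of 40 occupy positions 5–6 → average rank (5+6)/2 = 5.5.
Batch X values → pooled ranks: 40→5.5, 40→5.5, 51→3
Mean rank = (5.5 + 5.5 + 3) / 3 = 4.67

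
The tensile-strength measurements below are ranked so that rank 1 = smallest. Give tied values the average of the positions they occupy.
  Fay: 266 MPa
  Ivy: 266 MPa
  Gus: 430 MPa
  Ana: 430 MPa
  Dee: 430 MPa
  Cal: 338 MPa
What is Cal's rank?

Sorted (ascending): 266, 266, 338, 430, 430, 430
The 2 values of 266 occupy positions 1–2 → average rank (1+2)/2 = 1.5.
The 3 values of 430 occupy positions 4–6 → average rank 5.
Cal has value 338 MPa → rank 3.

3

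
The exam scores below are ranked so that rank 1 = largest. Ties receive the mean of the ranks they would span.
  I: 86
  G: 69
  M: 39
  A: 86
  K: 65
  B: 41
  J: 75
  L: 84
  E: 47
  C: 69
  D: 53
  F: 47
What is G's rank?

Sorted (descending): 86, 86, 84, 75, 69, 69, 65, 53, 47, 47, 41, 39
The 2 values of 86 occupy positions 1–2 → average rank (1+2)/2 = 1.5.
The 2 values of 69 occupy positions 5–6 → average rank (5+6)/2 = 5.5.
The 2 values of 47 occupy positions 9–10 → average rank (9+10)/2 = 9.5.
G has value 69 → rank 5.5.

5.5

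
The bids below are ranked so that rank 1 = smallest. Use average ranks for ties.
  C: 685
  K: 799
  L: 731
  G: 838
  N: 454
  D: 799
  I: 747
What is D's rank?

Sorted (ascending): 454, 685, 731, 747, 799, 799, 838
The 2 values of 799 occupy positions 5–6 → average rank (5+6)/2 = 5.5.
D has value 799 → rank 5.5.

5.5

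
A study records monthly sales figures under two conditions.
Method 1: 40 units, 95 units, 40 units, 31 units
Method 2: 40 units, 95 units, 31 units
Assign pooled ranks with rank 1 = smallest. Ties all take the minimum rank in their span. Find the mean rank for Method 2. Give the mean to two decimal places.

3.33

Sorted (ascending): 31, 31, 40, 40, 40, 95, 95
The 2 values of 31 occupy positions 1–2 → each gets rank 1.
The 3 values of 40 occupy positions 3–5 → each gets rank 3.
The 2 values of 95 occupy positions 6–7 → each gets rank 6.
Method 2 values → pooled ranks: 40→3, 95→6, 31→1
Mean rank = (3 + 6 + 1) / 3 = 3.33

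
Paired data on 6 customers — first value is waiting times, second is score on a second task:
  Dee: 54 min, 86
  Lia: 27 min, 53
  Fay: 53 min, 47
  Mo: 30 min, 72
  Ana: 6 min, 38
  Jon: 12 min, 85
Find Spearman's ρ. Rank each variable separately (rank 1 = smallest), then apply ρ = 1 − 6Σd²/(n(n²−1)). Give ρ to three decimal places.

Ranks of variable 1: 6, 3, 5, 4, 1, 2
Ranks of variable 2: 6, 3, 2, 4, 1, 5
d = r₁ − r₂: 0, 0, 3, 0, 0, -3
d²: 0, 0, 9, 0, 0, 9; Σd² = 18
ρ = 1 − 6·18/(6·35) = 1 − 108/210 = 0.486

0.486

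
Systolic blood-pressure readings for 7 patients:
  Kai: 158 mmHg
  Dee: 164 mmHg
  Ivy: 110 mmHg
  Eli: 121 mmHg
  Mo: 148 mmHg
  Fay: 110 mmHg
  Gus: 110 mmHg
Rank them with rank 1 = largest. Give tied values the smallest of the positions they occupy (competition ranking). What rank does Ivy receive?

Sorted (descending): 164, 158, 148, 121, 110, 110, 110
The 3 values of 110 occupy positions 5–7 → each gets rank 5.
Ivy has value 110 mmHg → rank 5.

5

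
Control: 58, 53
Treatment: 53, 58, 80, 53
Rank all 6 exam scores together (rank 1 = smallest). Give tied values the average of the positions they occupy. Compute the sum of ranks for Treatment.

Sorted (ascending): 53, 53, 53, 58, 58, 80
The 3 values of 53 occupy positions 1–3 → average rank 2.
The 2 values of 58 occupy positions 4–5 → average rank (4+5)/2 = 4.5.
Treatment values → pooled ranks: 53→2, 58→4.5, 80→6, 53→2
Rank sum = 2 + 4.5 + 6 + 2 = 14.5

14.5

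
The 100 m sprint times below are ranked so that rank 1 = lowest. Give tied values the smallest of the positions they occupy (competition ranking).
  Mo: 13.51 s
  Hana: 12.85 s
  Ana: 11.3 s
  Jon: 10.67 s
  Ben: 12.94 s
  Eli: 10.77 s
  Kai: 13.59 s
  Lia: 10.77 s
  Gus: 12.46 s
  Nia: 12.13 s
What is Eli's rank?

Sorted (ascending): 10.67, 10.77, 10.77, 11.3, 12.13, 12.46, 12.85, 12.94, 13.51, 13.59
The 2 values of 10.77 occupy positions 2–3 → each gets rank 2.
Eli has value 10.77 s → rank 2.

2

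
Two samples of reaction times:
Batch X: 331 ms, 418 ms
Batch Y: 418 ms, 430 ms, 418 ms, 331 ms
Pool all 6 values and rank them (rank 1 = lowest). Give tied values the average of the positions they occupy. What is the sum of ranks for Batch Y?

15.5

Sorted (ascending): 331, 331, 418, 418, 418, 430
The 2 values of 331 occupy positions 1–2 → average rank (1+2)/2 = 1.5.
The 3 values of 418 occupy positions 3–5 → average rank 4.
Batch Y values → pooled ranks: 418→4, 430→6, 418→4, 331→1.5
Rank sum = 4 + 6 + 4 + 1.5 = 15.5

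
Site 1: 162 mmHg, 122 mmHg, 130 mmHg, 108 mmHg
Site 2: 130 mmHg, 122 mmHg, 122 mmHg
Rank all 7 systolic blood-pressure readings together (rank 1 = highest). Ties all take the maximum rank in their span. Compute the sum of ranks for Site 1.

Sorted (descending): 162, 130, 130, 122, 122, 122, 108
The 2 values of 130 occupy positions 2–3 → each gets rank 3.
The 3 values of 122 occupy positions 4–6 → each gets rank 6.
Site 1 values → pooled ranks: 162→1, 122→6, 130→3, 108→7
Rank sum = 1 + 6 + 3 + 7 = 17

17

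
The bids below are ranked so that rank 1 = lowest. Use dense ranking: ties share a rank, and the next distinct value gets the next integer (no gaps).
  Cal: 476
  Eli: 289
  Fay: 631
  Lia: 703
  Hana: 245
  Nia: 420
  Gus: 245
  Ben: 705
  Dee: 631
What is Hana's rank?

1

Sorted (ascending): 245, 245, 289, 420, 476, 631, 631, 703, 705
The 2 values of 245 share dense rank 1.
The 2 values of 631 share dense rank 5.
Remaining distinct values take the next consecutive integers.
Hana has value 245 → rank 1.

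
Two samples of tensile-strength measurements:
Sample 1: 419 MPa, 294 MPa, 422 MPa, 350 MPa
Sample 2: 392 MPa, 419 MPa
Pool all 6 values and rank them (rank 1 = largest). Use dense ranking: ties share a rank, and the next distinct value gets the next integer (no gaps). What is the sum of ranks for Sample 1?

Sorted (descending): 422, 419, 419, 392, 350, 294
The 2 values of 419 share dense rank 2.
Remaining distinct values take the next consecutive integers.
Sample 1 values → pooled ranks: 419→2, 294→5, 422→1, 350→4
Rank sum = 2 + 5 + 1 + 4 = 12

12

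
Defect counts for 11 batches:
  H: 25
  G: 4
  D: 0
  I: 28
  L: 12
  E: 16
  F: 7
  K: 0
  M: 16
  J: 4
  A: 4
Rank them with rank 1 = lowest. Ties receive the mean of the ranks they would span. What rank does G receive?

Sorted (ascending): 0, 0, 4, 4, 4, 7, 12, 16, 16, 25, 28
The 2 values of 0 occupy positions 1–2 → average rank (1+2)/2 = 1.5.
The 3 values of 4 occupy positions 3–5 → average rank 4.
The 2 values of 16 occupy positions 8–9 → average rank (8+9)/2 = 8.5.
G has value 4 → rank 4.

4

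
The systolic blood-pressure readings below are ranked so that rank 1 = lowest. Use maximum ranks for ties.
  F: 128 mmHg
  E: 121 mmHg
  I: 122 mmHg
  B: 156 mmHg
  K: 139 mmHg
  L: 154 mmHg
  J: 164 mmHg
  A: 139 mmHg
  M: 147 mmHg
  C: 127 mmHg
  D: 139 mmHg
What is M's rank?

Sorted (ascending): 121, 122, 127, 128, 139, 139, 139, 147, 154, 156, 164
The 3 values of 139 occupy positions 5–7 → each gets rank 7.
M has value 147 mmHg → rank 8.

8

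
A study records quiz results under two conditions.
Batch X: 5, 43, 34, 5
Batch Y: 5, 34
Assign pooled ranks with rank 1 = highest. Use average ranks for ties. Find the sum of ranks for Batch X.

13.5

Sorted (descending): 43, 34, 34, 5, 5, 5
The 2 values of 34 occupy positions 2–3 → average rank (2+3)/2 = 2.5.
The 3 values of 5 occupy positions 4–6 → average rank 5.
Batch X values → pooled ranks: 5→5, 43→1, 34→2.5, 5→5
Rank sum = 5 + 1 + 2.5 + 5 = 13.5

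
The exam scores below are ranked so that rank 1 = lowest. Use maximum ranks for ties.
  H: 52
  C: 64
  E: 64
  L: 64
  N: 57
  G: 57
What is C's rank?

6

Sorted (ascending): 52, 57, 57, 64, 64, 64
The 2 values of 57 occupy positions 2–3 → each gets rank 3.
The 3 values of 64 occupy positions 4–6 → each gets rank 6.
C has value 64 → rank 6.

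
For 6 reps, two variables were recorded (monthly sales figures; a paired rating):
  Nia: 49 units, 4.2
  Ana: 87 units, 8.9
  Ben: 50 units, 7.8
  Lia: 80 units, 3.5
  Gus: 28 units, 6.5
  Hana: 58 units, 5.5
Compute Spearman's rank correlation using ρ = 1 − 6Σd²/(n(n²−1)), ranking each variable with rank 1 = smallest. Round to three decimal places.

0.143

Ranks of variable 1: 2, 6, 3, 5, 1, 4
Ranks of variable 2: 2, 6, 5, 1, 4, 3
d = r₁ − r₂: 0, 0, -2, 4, -3, 1
d²: 0, 0, 4, 16, 9, 1; Σd² = 30
ρ = 1 − 6·30/(6·35) = 1 − 180/210 = 0.143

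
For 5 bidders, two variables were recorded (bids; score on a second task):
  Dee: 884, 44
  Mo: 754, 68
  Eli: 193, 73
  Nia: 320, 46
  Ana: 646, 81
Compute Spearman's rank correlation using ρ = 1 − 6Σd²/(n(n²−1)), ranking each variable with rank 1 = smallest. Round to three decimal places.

-0.500

Ranks of variable 1: 5, 4, 1, 2, 3
Ranks of variable 2: 1, 3, 4, 2, 5
d = r₁ − r₂: 4, 1, -3, 0, -2
d²: 16, 1, 9, 0, 4; Σd² = 30
ρ = 1 − 6·30/(5·24) = 1 − 180/120 = -0.500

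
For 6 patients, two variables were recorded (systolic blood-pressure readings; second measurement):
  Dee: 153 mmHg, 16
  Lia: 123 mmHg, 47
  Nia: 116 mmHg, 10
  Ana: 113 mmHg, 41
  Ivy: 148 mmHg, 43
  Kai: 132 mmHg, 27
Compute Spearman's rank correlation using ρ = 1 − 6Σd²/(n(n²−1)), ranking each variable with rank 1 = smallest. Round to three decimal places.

Ranks of variable 1: 6, 3, 2, 1, 5, 4
Ranks of variable 2: 2, 6, 1, 4, 5, 3
d = r₁ − r₂: 4, -3, 1, -3, 0, 1
d²: 16, 9, 1, 9, 0, 1; Σd² = 36
ρ = 1 − 6·36/(6·35) = 1 − 216/210 = -0.029

-0.029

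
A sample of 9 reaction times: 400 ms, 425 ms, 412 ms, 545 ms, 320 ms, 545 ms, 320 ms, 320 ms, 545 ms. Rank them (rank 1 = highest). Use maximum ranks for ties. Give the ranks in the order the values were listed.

6, 4, 5, 3, 9, 3, 9, 9, 3

Sorted (descending): 545, 545, 545, 425, 412, 400, 320, 320, 320
The 3 values of 545 occupy positions 1–3 → each gets rank 3.
The 3 values of 320 occupy positions 7–9 → each gets rank 9.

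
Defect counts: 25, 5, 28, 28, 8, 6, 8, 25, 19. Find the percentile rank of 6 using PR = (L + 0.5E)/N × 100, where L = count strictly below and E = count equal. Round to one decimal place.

16.7

N = 9.
Strictly below 6: 1. Equal to 6: 1.
PR = (1 + 0.5·1)/9 × 100 = 16.7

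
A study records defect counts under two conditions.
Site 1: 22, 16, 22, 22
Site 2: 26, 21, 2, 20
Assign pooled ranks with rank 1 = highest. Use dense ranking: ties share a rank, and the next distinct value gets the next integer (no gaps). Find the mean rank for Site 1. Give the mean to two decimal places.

2.75

Sorted (descending): 26, 22, 22, 22, 21, 20, 16, 2
The 3 values of 22 share dense rank 2.
Remaining distinct values take the next consecutive integers.
Site 1 values → pooled ranks: 22→2, 16→5, 22→2, 22→2
Mean rank = (2 + 5 + 2 + 2) / 4 = 2.75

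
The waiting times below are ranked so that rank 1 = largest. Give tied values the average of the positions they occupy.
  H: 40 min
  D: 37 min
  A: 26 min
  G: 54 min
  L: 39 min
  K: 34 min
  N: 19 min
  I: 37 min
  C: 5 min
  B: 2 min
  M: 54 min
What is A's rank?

Sorted (descending): 54, 54, 40, 39, 37, 37, 34, 26, 19, 5, 2
The 2 values of 54 occupy positions 1–2 → average rank (1+2)/2 = 1.5.
The 2 values of 37 occupy positions 5–6 → average rank (5+6)/2 = 5.5.
A has value 26 min → rank 8.

8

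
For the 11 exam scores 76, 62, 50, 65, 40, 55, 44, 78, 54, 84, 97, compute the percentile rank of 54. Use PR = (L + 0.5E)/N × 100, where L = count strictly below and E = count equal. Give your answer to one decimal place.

31.8

N = 11.
Strictly below 54: 3. Equal to 54: 1.
PR = (3 + 0.5·1)/11 × 100 = 31.8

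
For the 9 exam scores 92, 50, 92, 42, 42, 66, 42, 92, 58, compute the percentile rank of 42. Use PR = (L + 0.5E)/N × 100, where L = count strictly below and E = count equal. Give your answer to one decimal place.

N = 9.
Strictly below 42: 0. Equal to 42: 3.
PR = (0 + 0.5·3)/9 × 100 = 16.7

16.7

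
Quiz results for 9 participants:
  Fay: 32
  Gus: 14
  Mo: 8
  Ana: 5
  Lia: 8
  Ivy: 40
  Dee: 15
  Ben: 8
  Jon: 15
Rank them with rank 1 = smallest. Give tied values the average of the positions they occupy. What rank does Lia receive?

3

Sorted (ascending): 5, 8, 8, 8, 14, 15, 15, 32, 40
The 3 values of 8 occupy positions 2–4 → average rank 3.
The 2 values of 15 occupy positions 6–7 → average rank (6+7)/2 = 6.5.
Lia has value 8 → rank 3.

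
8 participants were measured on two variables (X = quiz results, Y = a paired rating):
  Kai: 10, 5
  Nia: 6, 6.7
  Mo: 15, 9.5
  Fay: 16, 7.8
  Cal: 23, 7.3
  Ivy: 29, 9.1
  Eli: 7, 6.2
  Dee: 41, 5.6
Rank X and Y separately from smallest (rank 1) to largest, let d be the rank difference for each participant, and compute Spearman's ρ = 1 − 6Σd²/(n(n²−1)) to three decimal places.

0.190

Ranks of variable 1: 3, 1, 4, 5, 6, 7, 2, 8
Ranks of variable 2: 1, 4, 8, 6, 5, 7, 3, 2
d = r₁ − r₂: 2, -3, -4, -1, 1, 0, -1, 6
d²: 4, 9, 16, 1, 1, 0, 1, 36; Σd² = 68
ρ = 1 − 6·68/(8·63) = 1 − 408/504 = 0.190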